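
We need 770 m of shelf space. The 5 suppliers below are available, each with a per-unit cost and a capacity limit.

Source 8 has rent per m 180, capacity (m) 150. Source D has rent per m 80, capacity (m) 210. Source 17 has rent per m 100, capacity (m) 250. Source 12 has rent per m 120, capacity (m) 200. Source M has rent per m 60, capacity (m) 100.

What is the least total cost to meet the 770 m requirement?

Use suppliers in increasing cost order.
Source M (60): use full 100 ; 670 m to go.
Source D (80): use full 210 ; 460 m to go.
Take 250 from Source 17 at 100 ; need 210 more.
Take 200 from Source 12 at 120 ; need 10 more.
Source 8 (180): take the remaining 10 ; done.
Cost = 100×60 + 210×80 + 250×100 + 200×120 + 10×180 = 73600.

73600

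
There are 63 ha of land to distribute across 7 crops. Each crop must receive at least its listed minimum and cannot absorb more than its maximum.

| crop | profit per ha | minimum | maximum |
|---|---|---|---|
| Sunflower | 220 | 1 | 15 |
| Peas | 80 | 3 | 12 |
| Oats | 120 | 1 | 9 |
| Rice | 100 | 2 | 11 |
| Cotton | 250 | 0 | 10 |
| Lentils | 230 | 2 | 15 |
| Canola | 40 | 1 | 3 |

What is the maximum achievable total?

11610

Meeting every minimum uses 1+3+1+2+0+2+1 = 10 ha, leaving 53.
Rank by profit per ha: Cotton 250 > Lentils 230 > Sunflower 220 > Oats 120 > Rice 100 > Peas 80 > Canola 40.
Cotton: +10 to 10 (cap) → 43 left.
Give Lentils 13 more to hit its cap of 15 → 30 left.
Sunflower takes 14 more to reach its cap of 15 → 16 left.
Give Oats 8 more to hit its cap of 9 → 8 left.
Rice has room for 9 more but only 8 remain, so it gets 10.
Total = 220×15 + 80×3 + 120×9 + 100×10 + 250×10 + 230×15 + 40×1 = 11610.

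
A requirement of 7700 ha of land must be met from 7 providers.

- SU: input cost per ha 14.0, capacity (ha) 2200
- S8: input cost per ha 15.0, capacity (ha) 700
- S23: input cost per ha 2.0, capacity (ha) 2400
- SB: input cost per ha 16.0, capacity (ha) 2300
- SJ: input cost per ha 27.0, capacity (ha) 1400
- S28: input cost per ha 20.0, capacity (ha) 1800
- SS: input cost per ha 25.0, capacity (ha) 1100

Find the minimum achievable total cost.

84900

Use providers in increasing cost order.
Take 2400 from S23 at 2.0 — need 5300 more.
SU at 14.0: take all 2200 ha — 3100 still needed.
S8 (15.0): use full 700 — 2400 ha to go.
SB (16.0): use full 2300 — 100 ha to go.
S28 (20.0): take the remaining 100 — done.
SS, SJ: unused.
Cost = 2400×2.0 + 2200×14.0 + 700×15.0 + 2300×16.0 + 100×20.0 = 84900.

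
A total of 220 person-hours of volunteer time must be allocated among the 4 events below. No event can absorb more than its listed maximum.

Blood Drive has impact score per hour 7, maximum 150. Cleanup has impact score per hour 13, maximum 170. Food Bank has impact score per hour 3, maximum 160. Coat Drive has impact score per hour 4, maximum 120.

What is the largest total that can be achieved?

Order the events by impact score per hour: Cleanup 13 > Blood Drive 7 > Coat Drive 4 > Food Bank 3.
Give Cleanup 170 to hit its cap of 170 → 50 left.
Only 50 left; Blood Drive takes them to reach 50.
Total = 7×50 + 13×170 = 2560.

2560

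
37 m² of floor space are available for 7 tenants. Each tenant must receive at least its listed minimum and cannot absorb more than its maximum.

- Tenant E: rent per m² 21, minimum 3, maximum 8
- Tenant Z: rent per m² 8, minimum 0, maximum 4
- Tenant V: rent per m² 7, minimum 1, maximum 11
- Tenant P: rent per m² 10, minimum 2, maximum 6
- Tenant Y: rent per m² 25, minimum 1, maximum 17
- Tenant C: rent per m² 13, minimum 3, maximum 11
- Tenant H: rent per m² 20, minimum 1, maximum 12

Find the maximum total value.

779

Meeting every minimum uses 3+0+1+2+1+3+1 = 11 m², leaving 26.
Rank by rent per m²: Tenant Y 25 > Tenant E 21 > Tenant H 20 > Tenant C 13 > Tenant P 10 > Tenant Z 8 > Tenant V 7.
Give Tenant Y 16 more to hit its cap of 17 → 10 left.
Tenant E: +5 to 8 (cap) → 5 left.
Only 5 left; Tenant H takes them to reach 6.
Total = 21×8 + 7×1 + 10×2 + 25×17 + 13×3 + 20×6 = 779.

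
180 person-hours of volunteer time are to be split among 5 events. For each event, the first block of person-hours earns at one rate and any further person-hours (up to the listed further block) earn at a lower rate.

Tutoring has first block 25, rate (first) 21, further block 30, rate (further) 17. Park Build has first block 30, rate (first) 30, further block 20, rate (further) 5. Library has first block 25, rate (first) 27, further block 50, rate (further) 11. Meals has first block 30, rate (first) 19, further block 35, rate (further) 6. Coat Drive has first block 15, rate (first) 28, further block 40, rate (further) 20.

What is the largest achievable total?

4145

Treat each block as its own option and order by rate: Park Build/T1 30 > Coat Drive/T1 28 > Library/T1 27 > Tutoring/T1 21 > Coat Drive/T2 20 > Meals/T1 19 > Tutoring/T2 17 > Library/T2 11 > Meals/T2 6 > Park Build/T2 5.
Park Build T1 at 30: fill all 30 ; 150 left.
Coat Drive T1 at 28: fill all 15 ; 135 left.
Library T1 at 27: fill all 25 ; 110 left.
Tutoring/T1 (21): +25 ; 85 left.
Fill Coat Drive T2 block (40 at 20) ; 45 left.
Meals/T1 (19): +30 ; 15 left.
15 remain; put them into Tutoring T2 at 17.
Total = 30×30 + 28×15 + 27×25 + 21×25 + 20×40 + 19×30 + 17×15 = 4145.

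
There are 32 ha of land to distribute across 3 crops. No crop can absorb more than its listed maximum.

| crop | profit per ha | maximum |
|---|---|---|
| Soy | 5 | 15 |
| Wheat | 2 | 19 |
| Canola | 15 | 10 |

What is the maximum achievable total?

239

Order the crops by profit per ha: Canola 15 > Soy 5 > Wheat 2.
Canola: +10 to 10 (cap) → 22 left.
Soy takes 15 to reach its cap of 15 → 7 left.
Wheat: +7 (room for 19) → 7. Pool exhausted.
Total = 5×15 + 2×7 + 15×10 = 239.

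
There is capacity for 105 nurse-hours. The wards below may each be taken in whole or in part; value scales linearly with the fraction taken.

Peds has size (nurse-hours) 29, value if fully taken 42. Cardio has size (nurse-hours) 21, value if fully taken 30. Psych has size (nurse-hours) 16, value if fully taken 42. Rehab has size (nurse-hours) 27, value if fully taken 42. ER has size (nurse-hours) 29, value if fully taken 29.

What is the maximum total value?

168

Sort by value density: Psych 42/16≈2.62, Rehab 42/27≈1.56, Peds 42/29≈1.45, Cardio 30/21≈1.43, ER 29/29≈1.
All 16 nurse-hours of Psych fit (value 42) → 89 remain.
Rehab: take in full, 27 nurse-hours for value 42 → 62 left.
Peds: take in full, 29 nurse-hours for value 42 → 33 left.
All 21 nurse-hours of Cardio fit (value 30) → 12 remain.
12 nurse-hours left: a 12/29 share of ER gives 29×12/29 = 12.
Total value = 168.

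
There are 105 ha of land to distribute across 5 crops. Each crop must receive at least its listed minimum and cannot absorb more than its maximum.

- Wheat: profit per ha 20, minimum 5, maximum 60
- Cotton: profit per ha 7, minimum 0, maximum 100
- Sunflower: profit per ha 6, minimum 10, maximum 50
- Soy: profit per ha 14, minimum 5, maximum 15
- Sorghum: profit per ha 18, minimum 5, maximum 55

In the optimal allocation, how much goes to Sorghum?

30

Meeting every minimum uses 5+0+10+5+5 = 25 ha, leaving 80.
Highest profit per ha first: Wheat 20 > Sorghum 18 > Soy 14 > Cotton 7 > Sunflower 6.
Wheat: +55 to 60 (cap) → 25 left.
Sorghum: +25 (room for 50) → 30. Pool exhausted.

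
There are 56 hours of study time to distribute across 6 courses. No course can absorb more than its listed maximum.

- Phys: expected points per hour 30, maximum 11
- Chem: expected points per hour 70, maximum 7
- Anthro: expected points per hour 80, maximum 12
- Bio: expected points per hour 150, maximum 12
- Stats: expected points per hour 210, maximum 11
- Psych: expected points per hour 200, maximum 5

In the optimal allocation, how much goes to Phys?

9

Highest expected points per hour first: Stats 210 > Psych 200 > Bio 150 > Anthro 80 > Chem 70 > Phys 30.
Give Stats 11 to hit its cap of 11 → 45 left.
Psych: +5 to 5 (cap) → 40 left.
Bio: +12 to 12 (cap) → 28 left.
Give Anthro 12 to hit its cap of 12 → 16 left.
Give Chem 7 to hit its cap of 7 → 9 left.
Only 9 left; Phys takes them to reach 9.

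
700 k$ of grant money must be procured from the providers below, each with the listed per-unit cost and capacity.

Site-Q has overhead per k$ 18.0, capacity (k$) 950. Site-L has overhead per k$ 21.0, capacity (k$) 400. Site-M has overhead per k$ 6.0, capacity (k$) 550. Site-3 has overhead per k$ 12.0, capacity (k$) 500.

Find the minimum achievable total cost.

5100

Cheapest first:
Site-M at 6.0: take all 550 k$ ; 150 still needed.
Site-3 at 12.0: take 150 of its 500 ; requirement met.
Site-Q, Site-L: unused.
Cost = 550×6.0 + 150×12.0 = 5100.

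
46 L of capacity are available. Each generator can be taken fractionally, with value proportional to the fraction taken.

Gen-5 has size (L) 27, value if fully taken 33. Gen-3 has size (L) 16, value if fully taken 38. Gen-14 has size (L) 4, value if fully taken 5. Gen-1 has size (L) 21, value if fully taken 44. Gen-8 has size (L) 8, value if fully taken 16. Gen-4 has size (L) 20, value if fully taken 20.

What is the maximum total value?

99.25

Best value per unit of size first: Gen-3 38/16≈2.38, Gen-1 44/21≈2.1, Gen-8 16/8≈2, Gen-14 5/4≈1.25, Gen-5 33/27≈1.22, Gen-4 20/20≈1.
Take all of Gen-3 (16 L, value 38) — 30 L left.
Take all of Gen-1 (21 L, value 44) — 9 L left.
Gen-8: take in full, 8 L for value 16 — 1 left.
Only 1 L remain; take 1/4 of Gen-14 for value 5×1/4 = 1.25.
Total value = 99.25.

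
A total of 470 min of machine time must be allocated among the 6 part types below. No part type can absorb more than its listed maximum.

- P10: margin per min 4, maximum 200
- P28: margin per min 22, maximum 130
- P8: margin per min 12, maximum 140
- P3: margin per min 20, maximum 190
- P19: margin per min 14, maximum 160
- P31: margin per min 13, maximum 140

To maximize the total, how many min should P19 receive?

150

Highest margin per min first: P28 22 > P3 20 > P19 14 > P31 13 > P8 12 > P10 4.
Give P28 130 to hit its cap of 130 ; 340 left.
P3: +190 to 190 (cap) ; 150 left.
Only 150 left; P19 takes them to reach 150.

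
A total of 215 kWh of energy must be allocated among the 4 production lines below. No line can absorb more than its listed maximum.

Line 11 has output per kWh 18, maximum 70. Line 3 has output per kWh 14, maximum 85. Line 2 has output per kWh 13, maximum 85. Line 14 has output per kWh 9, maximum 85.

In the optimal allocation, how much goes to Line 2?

Highest output per kWh first: Line 11 18 > Line 3 14 > Line 2 13 > Line 14 9.
Line 11: +70 to 70 (cap) ; 145 left.
Line 3: +85 to 85 (cap) ; 60 left.
Only 60 left; Line 2 takes them to reach 60.

60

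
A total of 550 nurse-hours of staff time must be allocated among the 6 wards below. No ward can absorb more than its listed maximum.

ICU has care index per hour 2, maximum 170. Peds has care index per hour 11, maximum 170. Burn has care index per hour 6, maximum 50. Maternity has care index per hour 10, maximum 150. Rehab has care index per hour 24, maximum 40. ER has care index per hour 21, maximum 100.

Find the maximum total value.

6810

Rank by care index per hour: Rehab 24 > ER 21 > Peds 11 > Maternity 10 > Burn 6 > ICU 2.
Give Rehab 40 to hit its cap of 40 → 510 left.
ER takes 100 to reach its cap of 100 → 410 left.
Give Peds 170 to hit its cap of 170 → 240 left.
Give Maternity 150 to hit its cap of 150 → 90 left.
Burn takes 50 to reach its cap of 50 → 40 left.
ICU has room for 170 but only 40 remain, so it gets 40.
Total = 2×40 + 11×170 + 6×50 + 10×150 + 24×40 + 21×100 = 6810.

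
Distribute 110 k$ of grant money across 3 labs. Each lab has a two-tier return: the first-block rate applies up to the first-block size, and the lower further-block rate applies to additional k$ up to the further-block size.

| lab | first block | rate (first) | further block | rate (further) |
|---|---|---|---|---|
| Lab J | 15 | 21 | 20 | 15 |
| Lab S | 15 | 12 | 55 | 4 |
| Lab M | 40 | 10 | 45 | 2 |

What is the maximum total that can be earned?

Rank every tier by rate: Lab J/T1 21 > Lab J/T2 15 > Lab S/T1 12 > Lab M/T1 10 > Lab S/T2 4 > Lab M/T2 2.
Lab J/T1 (21): +15 ; 95 left.
Lab J T2 at 15: fill all 20 ; 75 left.
Lab S T1 at 12: fill all 15 ; 60 left.
Lab M T1 at 10: fill all 40 ; 20 left.
Lab S T2 at 4: only 20 left, fill 20.
Total = 21×15 + 15×20 + 12×15 + 10×40 + 4×20 = 1275.

1275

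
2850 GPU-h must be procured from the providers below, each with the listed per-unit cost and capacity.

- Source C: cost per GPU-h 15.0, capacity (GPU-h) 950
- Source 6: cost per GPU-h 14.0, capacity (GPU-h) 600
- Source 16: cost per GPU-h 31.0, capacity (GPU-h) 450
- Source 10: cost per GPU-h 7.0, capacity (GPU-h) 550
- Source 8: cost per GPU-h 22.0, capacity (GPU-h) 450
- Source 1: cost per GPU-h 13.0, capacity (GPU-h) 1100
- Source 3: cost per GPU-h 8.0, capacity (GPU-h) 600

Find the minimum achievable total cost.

Fill from the cheapest provider first.
Take 550 from Source 10 at 7.0 — need 2300 more.
Source 3 (8.0): use full 600 — 1700 GPU-h to go.
Take 1100 from Source 1 at 13.0 — need 600 more.
Take 600 from Source 6 at 14.0 — need 0 more.
Source C, Source 8, Source 16: unused.
Cost = 550×7.0 + 600×8.0 + 1100×13.0 + 600×14.0 = 31350.

31350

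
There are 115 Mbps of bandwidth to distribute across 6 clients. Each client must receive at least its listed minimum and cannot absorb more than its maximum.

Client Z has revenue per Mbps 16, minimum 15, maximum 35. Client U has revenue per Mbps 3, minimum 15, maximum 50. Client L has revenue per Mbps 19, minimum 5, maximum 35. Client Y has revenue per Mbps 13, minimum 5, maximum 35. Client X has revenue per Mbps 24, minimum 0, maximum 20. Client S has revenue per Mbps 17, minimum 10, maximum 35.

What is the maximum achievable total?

1920

Meeting every minimum uses 15+15+5+5+0+10 = 50 Mbps, leaving 65.
Order the clients by revenue per Mbps: Client X 24 > Client L 19 > Client S 17 > Client Z 16 > Client Y 13 > Client U 3.
Client X: +20 to 20 (cap) — 45 left.
Client L takes 30 more to reach its cap of 35 — 15 left.
Client S: +15 (room for 25) → 25. Pool exhausted.
Total = 16×15 + 3×15 + 19×35 + 13×5 + 24×20 + 17×25 = 1920.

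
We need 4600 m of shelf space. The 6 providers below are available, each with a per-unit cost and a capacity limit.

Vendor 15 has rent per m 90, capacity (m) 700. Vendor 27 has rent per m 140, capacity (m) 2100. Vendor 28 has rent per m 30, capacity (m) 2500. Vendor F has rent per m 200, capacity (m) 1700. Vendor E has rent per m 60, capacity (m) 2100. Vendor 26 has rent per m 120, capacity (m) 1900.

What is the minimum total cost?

201000

Cheapest first:
Take 2500 from Vendor 28 at 30 ; need 2100 more.
Take 2100 from Vendor E at 60 ; need 0 more.
Vendor 15, Vendor 26, Vendor 27, Vendor F: unused.
Cost = 2500×30 + 2100×60 = 201000.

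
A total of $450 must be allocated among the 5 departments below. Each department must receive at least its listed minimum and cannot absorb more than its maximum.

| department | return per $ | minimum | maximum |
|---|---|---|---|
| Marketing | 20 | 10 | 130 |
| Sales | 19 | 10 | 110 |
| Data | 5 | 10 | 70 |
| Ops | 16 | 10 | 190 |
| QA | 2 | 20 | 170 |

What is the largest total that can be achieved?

7660

Meeting every minimum uses 10+10+10+10+20 = 60 $, leaving 390.
Order the departments by return per $: Marketing 20 > Sales 19 > Ops 16 > Data 5 > QA 2.
Marketing takes 120 more to reach its cap of 130 ; 270 left.
Sales takes 100 more to reach its cap of 110 ; 170 left.
Ops has room for 180 more but only 170 remain, so it gets 180.
Total = 20×130 + 19×110 + 5×10 + 16×180 + 2×20 = 7660.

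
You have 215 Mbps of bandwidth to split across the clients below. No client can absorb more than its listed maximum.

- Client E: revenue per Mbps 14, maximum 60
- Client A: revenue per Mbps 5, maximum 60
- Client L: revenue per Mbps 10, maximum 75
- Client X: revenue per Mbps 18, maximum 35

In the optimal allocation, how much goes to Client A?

45

Highest revenue per Mbps first: Client X 18 > Client E 14 > Client L 10 > Client A 5.
Client X takes 35 to reach its cap of 35 → 180 left.
Give Client E 60 to hit its cap of 60 → 120 left.
Give Client L 75 to hit its cap of 75 → 45 left.
Client A: +45 (room for 60) → 45. Pool exhausted.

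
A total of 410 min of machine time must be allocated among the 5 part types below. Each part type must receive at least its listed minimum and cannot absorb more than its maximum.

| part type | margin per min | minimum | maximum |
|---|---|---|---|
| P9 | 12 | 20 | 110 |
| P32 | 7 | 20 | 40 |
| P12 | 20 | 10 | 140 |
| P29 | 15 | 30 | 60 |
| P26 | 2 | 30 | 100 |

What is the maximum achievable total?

5420

Meeting every minimum uses 20+20+10+30+30 = 110 min, leaving 300.
Order the part types by margin per min: P12 20 > P29 15 > P9 12 > P32 7 > P26 2.
P12: +130 to 140 (cap) → 170 left.
Give P29 30 more to hit its cap of 60 → 140 left.
P9 takes 90 more to reach its cap of 110 → 50 left.
P32 takes 20 more to reach its cap of 40 → 30 left.
P26: +30 (room for 70) → 60. Pool exhausted.
Total = 12×110 + 7×40 + 20×140 + 15×60 + 2×60 = 5420.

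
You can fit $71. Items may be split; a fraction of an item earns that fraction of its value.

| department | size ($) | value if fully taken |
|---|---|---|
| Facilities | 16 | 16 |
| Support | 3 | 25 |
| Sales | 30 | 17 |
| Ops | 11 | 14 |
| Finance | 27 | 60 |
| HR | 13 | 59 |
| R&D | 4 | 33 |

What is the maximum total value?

Sort by value density: Support 25/3≈8.33, R&D 33/4≈8.25, HR 59/13≈4.54, Finance 60/27≈2.22, Ops 14/11≈1.27, Facilities 16/16≈1, Sales 17/30≈0.567.
Support: take in full, 3 $ for value 25 → 68 left.
All 4 $ of R&D fit (value 33) → 64 remain.
HR: take in full, 13 $ for value 59 → 51 left.
Take all of Finance (27 $, value 60) → 24 $ left.
All 11 $ of Ops fit (value 14) → 13 remain.
Fill the last 13 $ with part of Facilities: 13/16 of it earns 13.
Total value = 204.

204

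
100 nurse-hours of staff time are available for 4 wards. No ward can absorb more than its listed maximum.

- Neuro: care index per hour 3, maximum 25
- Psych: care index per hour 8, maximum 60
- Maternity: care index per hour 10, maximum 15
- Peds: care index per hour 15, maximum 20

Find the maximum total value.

945

Highest care index per hour first: Peds 15 > Maternity 10 > Psych 8 > Neuro 3.
Peds: +20 to 20 (cap) ; 80 left.
Maternity takes 15 to reach its cap of 15 ; 65 left.
Psych takes 60 to reach its cap of 60 ; 5 left.
Neuro: +5 (room for 25) → 5. Pool exhausted.
Total = 3×5 + 8×60 + 10×15 + 15×20 = 945.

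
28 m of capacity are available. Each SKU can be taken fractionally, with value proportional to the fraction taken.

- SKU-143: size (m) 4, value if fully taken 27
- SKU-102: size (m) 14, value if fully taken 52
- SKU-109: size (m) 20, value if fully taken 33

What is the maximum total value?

95.5

Best value per unit of size first: SKU-143 27/4≈6.75, SKU-102 52/14≈3.71, SKU-109 33/20≈1.65.
SKU-143: take in full, 4 m for value 27 — 24 left.
All 14 m of SKU-102 fit (value 52) — 10 remain.
10 m left: a 10/20 share of SKU-109 gives 33×10/20 = 16.5.
Total value = 95.5.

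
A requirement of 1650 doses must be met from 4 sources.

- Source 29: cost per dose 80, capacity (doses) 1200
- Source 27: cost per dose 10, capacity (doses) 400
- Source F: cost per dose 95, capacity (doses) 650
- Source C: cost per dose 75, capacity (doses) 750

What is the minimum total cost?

100250

Fill from the cheapest source first.
Take 400 from Source 27 at 10 ; need 1250 more.
Take 750 from Source C at 75 ; need 500 more.
Source 29 at 80: take 500 of its 1200 ; requirement met.
Source F: unused.
Cost = 400×10 + 750×75 + 500×80 = 100250.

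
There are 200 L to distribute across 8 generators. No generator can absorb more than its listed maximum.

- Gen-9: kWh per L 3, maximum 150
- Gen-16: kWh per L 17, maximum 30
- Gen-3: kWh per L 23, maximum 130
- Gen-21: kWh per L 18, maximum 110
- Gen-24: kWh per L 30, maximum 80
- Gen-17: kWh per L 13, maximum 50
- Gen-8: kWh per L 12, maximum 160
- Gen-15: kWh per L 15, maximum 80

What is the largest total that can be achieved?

5160

Highest kWh per L first: Gen-24 30 > Gen-3 23 > Gen-21 18 > Gen-16 17 > Gen-15 15 > Gen-17 13 > Gen-8 12 > Gen-9 3.
Give Gen-24 80 to hit its cap of 80 ; 120 left.
Only 120 left; Gen-3 takes them to reach 120.
Total = 23×120 + 30×80 = 5160.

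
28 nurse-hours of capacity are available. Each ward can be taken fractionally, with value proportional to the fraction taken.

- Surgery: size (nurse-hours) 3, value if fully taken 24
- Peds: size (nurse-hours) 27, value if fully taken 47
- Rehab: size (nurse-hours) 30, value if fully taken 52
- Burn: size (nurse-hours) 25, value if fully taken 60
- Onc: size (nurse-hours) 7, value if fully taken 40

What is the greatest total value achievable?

Best value per unit of size first: Surgery 24/3≈8, Onc 40/7≈5.71, Burn 60/25≈2.4, Peds 47/27≈1.74, Rehab 52/30≈1.73.
Surgery: take in full, 3 nurse-hours for value 24 — 25 left.
Onc: take in full, 7 nurse-hours for value 40 — 18 left.
Fill the last 18 nurse-hours with part of Burn: 18/25 of it earns 43.2.
Total value = 107.2.

107.2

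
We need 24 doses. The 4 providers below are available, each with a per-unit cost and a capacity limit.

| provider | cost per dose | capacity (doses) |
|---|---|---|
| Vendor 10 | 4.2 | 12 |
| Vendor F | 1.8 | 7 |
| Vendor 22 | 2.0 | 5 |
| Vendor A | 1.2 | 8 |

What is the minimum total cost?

49

Use providers in increasing cost order.
Take 8 from Vendor A at 1.2 ; need 16 more.
Vendor F at 1.8: take all 7 doses ; 9 still needed.
Vendor 22 at 2.0: take all 5 doses ; 4 still needed.
Take 4 from Vendor 10 at 4.2 to finish.
Cost = 8×1.2 + 7×1.8 + 5×2.0 + 4×4.2 = 49.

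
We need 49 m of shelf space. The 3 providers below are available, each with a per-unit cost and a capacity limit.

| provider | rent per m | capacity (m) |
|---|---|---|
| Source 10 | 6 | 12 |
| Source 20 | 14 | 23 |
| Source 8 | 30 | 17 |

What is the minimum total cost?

814

Cheapest first:
Take 12 from Source 10 at 6 → need 37 more.
Take 23 from Source 20 at 14 → need 14 more.
Source 8 at 30: take 14 of its 17 → requirement met.
Cost = 12×6 + 23×14 + 14×30 = 814.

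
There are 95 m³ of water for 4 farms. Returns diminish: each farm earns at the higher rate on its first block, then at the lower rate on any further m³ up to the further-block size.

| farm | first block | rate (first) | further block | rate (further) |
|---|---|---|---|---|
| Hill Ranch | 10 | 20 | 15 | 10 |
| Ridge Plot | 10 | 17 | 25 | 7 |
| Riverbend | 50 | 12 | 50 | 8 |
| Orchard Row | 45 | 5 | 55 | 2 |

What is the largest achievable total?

Treat each block as its own option and order by rate: Hill Ranch/tier1 20 > Ridge Plot/tier1 17 > Riverbend/tier1 12 > Hill Ranch/tier2 10 > Riverbend/tier2 8 > Ridge Plot/tier2 7 > Orchard Row/tier1 5 > Orchard Row/tier2 2.
Hill Ranch/tier1 (20): +10 → 85 left.
Fill Ridge Plot tier1 block (10 at 17) → 75 left.
Fill Riverbend tier1 block (50 at 12) → 25 left.
Fill Hill Ranch tier2 block (15 at 10) → 10 left.
Riverbend tier2 at 8: only 10 left, fill 10.
Total = 20×10 + 17×10 + 12×50 + 10×15 + 8×10 = 1200.

1200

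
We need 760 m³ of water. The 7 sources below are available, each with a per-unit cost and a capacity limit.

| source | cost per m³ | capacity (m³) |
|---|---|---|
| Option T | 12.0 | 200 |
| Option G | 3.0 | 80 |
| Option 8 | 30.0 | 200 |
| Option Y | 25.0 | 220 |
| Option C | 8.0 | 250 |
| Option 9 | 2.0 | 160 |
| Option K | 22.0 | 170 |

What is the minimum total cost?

Fill from the cheapest source first.
Option 9 at 2.0: take all 160 m³ ; 600 still needed.
Option G at 3.0: take all 80 m³ ; 520 still needed.
Option C (8.0): use full 250 ; 270 m³ to go.
Option T (12.0): use full 200 ; 70 m³ to go.
Option K (22.0): take the remaining 70 ; done.
Option Y, Option 8: unused.
Cost = 160×2.0 + 80×3.0 + 250×8.0 + 200×12.0 + 70×22.0 = 6500.

6500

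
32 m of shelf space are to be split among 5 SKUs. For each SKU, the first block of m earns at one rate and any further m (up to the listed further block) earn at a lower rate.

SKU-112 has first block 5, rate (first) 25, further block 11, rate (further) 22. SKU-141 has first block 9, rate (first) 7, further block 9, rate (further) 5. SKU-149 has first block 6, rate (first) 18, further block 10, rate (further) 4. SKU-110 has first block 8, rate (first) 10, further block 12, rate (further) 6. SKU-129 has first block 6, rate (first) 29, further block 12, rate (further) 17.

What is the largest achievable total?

Rank every tier by rate: SKU-129/tier1 29 > SKU-112/tier1 25 > SKU-112/tier2 22 > SKU-149/tier1 18 > SKU-129/tier2 17 > SKU-110/tier1 10 > SKU-141/tier1 7 > SKU-110/tier2 6 > SKU-141/tier2 5 > SKU-149/tier2 4.
SKU-129/tier1 (29): +6 ; 26 left.
SKU-112/tier1 (25): +5 ; 21 left.
SKU-112/tier2 (22): +11 ; 10 left.
SKU-149/tier1 (18): +6 ; 4 left.
4 remain; put them into SKU-129 tier2 at 17.
Total = 29×6 + 25×5 + 22×11 + 18×6 + 17×4 = 717.

717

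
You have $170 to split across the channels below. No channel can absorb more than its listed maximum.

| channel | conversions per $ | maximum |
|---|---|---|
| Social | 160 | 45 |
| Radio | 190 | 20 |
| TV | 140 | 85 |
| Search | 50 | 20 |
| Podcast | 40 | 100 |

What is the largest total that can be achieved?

Rank by conversions per $: Radio 190 > Social 160 > TV 140 > Search 50 > Podcast 40.
Radio takes 20 to reach its cap of 20 → 150 left.
Give Social 45 to hit its cap of 45 → 105 left.
Give TV 85 to hit its cap of 85 → 20 left.
Search: +20 to 20 (cap) → 0 left.
Total = 160×45 + 190×20 + 140×85 + 50×20 = 23900.

23900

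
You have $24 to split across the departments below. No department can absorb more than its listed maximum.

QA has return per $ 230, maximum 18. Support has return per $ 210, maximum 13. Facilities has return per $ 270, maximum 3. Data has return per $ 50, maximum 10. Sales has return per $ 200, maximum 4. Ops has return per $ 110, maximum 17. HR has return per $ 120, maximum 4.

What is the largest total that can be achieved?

Highest return per $ first: Facilities 270 > QA 230 > Support 210 > Sales 200 > HR 120 > Ops 110 > Data 50.
Facilities: +3 to 3 (cap) — 21 left.
Give QA 18 to hit its cap of 18 — 3 left.
Support: +3 (room for 13) → 3. Pool exhausted.
Total = 230×18 + 210×3 + 270×3 = 5580.

5580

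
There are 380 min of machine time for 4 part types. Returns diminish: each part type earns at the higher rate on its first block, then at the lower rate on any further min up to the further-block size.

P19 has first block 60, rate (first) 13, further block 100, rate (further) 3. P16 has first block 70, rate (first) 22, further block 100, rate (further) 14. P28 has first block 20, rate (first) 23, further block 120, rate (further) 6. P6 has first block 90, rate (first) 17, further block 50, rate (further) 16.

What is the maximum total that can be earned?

Rank every tier by rate: P28/first 23 > P16/first 22 > P6/first 17 > P6/second 16 > P16/second 14 > P19/first 13 > P28/second 6 > P19/second 3.
P28 first at 23: fill all 20 ; 360 left.
Fill P16 first block (70 at 22) ; 290 left.
P6/first (17): +90 ; 200 left.
Fill P6 second block (50 at 16) ; 150 left.
P16 second at 14: fill all 100 ; 50 left.
P19/first: +50 of 60 at 13; pool empty.
Total = 23×20 + 22×70 + 17×90 + 16×50 + 14×100 + 13×50 = 6380.

6380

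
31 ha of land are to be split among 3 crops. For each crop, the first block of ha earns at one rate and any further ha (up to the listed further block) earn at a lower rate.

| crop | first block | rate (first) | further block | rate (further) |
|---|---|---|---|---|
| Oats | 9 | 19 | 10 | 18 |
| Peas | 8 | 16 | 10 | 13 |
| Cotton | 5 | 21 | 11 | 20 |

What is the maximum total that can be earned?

604

Treat each block as its own option and order by rate: Cotton/first 21 > Cotton/second 20 > Oats/first 19 > Oats/second 18 > Peas/first 16 > Peas/second 13.
Fill Cotton first block (5 at 21) ; 26 left.
Fill Cotton second block (11 at 20) ; 15 left.
Fill Oats first block (9 at 19) ; 6 left.
Oats second at 18: only 6 left, fill 6.
Total = 21×5 + 20×11 + 19×9 + 18×6 = 604.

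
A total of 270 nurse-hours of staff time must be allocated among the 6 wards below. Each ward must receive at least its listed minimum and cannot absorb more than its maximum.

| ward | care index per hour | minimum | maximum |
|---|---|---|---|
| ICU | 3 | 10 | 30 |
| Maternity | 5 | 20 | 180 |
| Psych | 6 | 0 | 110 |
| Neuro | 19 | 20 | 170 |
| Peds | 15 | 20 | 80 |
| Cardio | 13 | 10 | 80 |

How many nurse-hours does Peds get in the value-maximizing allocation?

Meeting every minimum uses 10+20+0+20+20+10 = 80 nurse-hours, leaving 190.
Order the wards by care index per hour: Neuro 19 > Peds 15 > Cardio 13 > Psych 6 > Maternity 5 > ICU 3.
Give Neuro 150 more to hit its cap of 170 → 40 left.
Peds has room for 60 more but only 40 remain, so it gets 60.

60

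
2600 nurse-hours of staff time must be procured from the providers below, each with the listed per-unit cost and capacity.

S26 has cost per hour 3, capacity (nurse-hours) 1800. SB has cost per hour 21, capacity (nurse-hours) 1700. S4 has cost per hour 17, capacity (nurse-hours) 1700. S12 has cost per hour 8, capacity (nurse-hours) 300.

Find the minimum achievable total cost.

16300

Fill from the cheapest provider first.
Take 1800 from S26 at 3 — need 800 more.
Take 300 from S12 at 8 — need 500 more.
Take 500 from S4 at 17 to finish.
SB: unused.
Cost = 1800×3 + 300×8 + 500×17 = 16300.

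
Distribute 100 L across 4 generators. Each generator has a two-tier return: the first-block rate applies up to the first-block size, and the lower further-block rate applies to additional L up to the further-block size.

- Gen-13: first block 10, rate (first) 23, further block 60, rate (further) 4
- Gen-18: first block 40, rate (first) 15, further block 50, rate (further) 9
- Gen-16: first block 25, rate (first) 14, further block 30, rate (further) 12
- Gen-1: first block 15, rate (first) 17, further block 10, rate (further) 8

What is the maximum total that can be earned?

1555

Treat each block as its own option and order by rate: Gen-13/T1 23 > Gen-1/T1 17 > Gen-18/T1 15 > Gen-16/T1 14 > Gen-16/T2 12 > Gen-18/T2 9 > Gen-1/T2 8 > Gen-13/T2 4.
Fill Gen-13 T1 block (10 at 23) — 90 left.
Gen-1 T1 at 17: fill all 15 — 75 left.
Gen-18 T1 at 15: fill all 40 — 35 left.
Fill Gen-16 T1 block (25 at 14) — 10 left.
10 remain; put them into Gen-16 T2 at 12.
Total = 23×10 + 17×15 + 15×40 + 14×25 + 12×10 = 1555.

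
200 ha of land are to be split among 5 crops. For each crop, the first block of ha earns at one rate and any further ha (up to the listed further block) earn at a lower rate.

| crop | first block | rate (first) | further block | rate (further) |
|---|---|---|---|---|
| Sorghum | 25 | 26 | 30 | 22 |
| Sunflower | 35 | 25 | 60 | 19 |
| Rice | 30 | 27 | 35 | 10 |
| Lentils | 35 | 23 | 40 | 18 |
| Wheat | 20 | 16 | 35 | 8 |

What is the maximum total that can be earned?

Order all 10 blocks by rate: Rice/first 27 > Sorghum/first 26 > Sunflower/first 25 > Lentils/first 23 > Sorghum/second 22 > Sunflower/second 19 > Lentils/second 18 > Wheat/first 16 > Rice/second 10 > Wheat/second 8.
Fill Rice first block (30 at 27) → 170 left.
Sorghum/first (26): +25 → 145 left.
Sunflower/first (25): +35 → 110 left.
Lentils first at 23: fill all 35 → 75 left.
Fill Sorghum second block (30 at 22) → 45 left.
Sunflower second at 19: only 45 left, fill 45.
Total = 27×30 + 26×25 + 25×35 + 23×35 + 22×30 + 19×45 = 4655.

4655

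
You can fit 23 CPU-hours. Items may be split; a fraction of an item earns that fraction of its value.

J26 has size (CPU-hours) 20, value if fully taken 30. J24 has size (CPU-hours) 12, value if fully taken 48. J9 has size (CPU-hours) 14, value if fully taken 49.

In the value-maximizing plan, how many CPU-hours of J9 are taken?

11

Rank by value-to-size ratio: J24 48/12≈4, J9 49/14≈3.5, J26 30/20≈1.5.
Take all of J24 (12 CPU-hours, value 48) — 11 CPU-hours left.
Only 11 CPU-hours remain; take 11/14 of J9 for value 49×11/14 = 38.5.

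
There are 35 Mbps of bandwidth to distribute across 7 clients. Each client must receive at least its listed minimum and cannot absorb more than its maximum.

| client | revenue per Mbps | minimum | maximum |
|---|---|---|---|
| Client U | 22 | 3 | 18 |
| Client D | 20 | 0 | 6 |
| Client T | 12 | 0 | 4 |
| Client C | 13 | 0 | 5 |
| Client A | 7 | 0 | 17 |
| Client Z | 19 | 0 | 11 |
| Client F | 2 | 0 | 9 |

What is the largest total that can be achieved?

Meeting every minimum uses 3+0+0+0+0+0+0 = 3 Mbps, leaving 32.
Order the clients by revenue per Mbps: Client U 22 > Client D 20 > Client Z 19 > Client C 13 > Client T 12 > Client A 7 > Client F 2.
Client U takes 15 more to reach its cap of 18 → 17 left.
Give Client D 6 more to hit its cap of 6 → 11 left.
Client Z takes 11 more to reach its cap of 11 → 0 left.
Total = 22×18 + 20×6 + 19×11 = 725.

725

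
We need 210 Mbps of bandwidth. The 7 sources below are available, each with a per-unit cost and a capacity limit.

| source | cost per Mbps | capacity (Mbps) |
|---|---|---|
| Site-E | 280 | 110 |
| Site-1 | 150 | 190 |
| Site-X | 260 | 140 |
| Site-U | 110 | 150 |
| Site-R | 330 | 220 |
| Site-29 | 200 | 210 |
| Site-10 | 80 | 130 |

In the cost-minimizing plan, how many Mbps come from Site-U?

Use sources in increasing cost order.
Site-10 (80): use full 130 ; 80 Mbps to go.
Site-U at 110: take 80 of its 150 ; requirement met.
Site-1, Site-29, Site-X, Site-E, Site-R: unused.

80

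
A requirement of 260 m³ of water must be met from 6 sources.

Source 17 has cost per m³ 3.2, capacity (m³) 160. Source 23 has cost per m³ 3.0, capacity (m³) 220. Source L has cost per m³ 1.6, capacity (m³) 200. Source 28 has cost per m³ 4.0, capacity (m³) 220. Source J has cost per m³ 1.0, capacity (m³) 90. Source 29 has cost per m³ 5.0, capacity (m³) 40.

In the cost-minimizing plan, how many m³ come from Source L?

170

Fill from the cheapest source first.
Source J at 1.0: take all 90 m³ ; 170 still needed.
Source L (1.6): take the remaining 170 ; done.
Source 23, Source 17, Source 28, Source 29: unused.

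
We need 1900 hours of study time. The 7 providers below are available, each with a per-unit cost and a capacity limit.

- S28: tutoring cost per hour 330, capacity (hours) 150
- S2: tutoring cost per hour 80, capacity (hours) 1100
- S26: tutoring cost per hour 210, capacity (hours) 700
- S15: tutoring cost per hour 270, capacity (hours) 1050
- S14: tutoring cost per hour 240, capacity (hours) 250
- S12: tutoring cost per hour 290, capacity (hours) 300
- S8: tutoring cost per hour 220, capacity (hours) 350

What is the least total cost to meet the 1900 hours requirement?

Use providers in increasing cost order.
Take 1100 from S2 at 80 — need 800 more.
S26 (210): use full 700 — 100 hours to go.
Take 100 from S8 at 220 to finish.
S14, S15, S12, S28: unused.
Cost = 1100×80 + 700×210 + 100×220 = 257000.

257000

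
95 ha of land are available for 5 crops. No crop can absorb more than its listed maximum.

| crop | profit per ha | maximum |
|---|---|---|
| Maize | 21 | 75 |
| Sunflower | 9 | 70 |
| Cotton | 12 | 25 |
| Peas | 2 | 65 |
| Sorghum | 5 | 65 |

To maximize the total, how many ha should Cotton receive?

20

Order the crops by profit per ha: Maize 21 > Cotton 12 > Sunflower 9 > Sorghum 5 > Peas 2.
Maize: +75 to 75 (cap) — 20 left.
Cotton: +20 (room for 25) → 20. Pool exhausted.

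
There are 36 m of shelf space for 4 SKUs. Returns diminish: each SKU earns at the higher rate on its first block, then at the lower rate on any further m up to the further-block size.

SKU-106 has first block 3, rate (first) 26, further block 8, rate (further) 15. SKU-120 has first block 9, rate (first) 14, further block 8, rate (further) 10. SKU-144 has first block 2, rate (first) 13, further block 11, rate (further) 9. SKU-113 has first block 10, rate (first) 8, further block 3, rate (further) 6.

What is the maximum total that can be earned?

Treat each block as its own option and order by rate: SKU-106/first 26 > SKU-106/second 15 > SKU-120/first 14 > SKU-144/first 13 > SKU-120/second 10 > SKU-144/second 9 > SKU-113/first 8 > SKU-113/second 6.
Fill SKU-106 first block (3 at 26) ; 33 left.
SKU-106 second at 15: fill all 8 ; 25 left.
SKU-120 first at 14: fill all 9 ; 16 left.
SKU-144 first at 13: fill all 2 ; 14 left.
SKU-120 second at 10: fill all 8 ; 6 left.
SKU-144/second: +6 of 11 at 9; pool empty.
Total = 26×3 + 15×8 + 14×9 + 13×2 + 10×8 + 9×6 = 484.

484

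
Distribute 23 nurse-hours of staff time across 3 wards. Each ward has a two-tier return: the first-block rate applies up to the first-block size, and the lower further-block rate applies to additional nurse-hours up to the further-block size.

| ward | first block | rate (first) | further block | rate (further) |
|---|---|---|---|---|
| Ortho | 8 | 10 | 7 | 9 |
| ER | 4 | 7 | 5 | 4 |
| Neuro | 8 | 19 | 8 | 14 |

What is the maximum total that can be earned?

Treat each block as its own option and order by rate: Neuro/T1 19 > Neuro/T2 14 > Ortho/T1 10 > Ortho/T2 9 > ER/T1 7 > ER/T2 4.
Neuro T1 at 19: fill all 8 ; 15 left.
Neuro T2 at 14: fill all 8 ; 7 left.
Ortho T1 at 10: only 7 left, fill 7.
Total = 19×8 + 14×8 + 10×7 = 334.

334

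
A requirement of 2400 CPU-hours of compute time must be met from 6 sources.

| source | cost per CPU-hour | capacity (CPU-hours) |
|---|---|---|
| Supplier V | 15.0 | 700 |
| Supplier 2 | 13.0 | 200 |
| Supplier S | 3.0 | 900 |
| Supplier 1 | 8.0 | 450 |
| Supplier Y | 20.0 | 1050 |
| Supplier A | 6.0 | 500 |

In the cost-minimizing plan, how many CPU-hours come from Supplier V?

350

Use sources in increasing cost order.
Supplier S at 3.0: take all 900 CPU-hours → 1500 still needed.
Take 500 from Supplier A at 6.0 → need 1000 more.
Supplier 1 at 8.0: take all 450 CPU-hours → 550 still needed.
Supplier 2 (13.0): use full 200 → 350 CPU-hours to go.
Take 350 from Supplier V at 15.0 to finish.
Supplier Y: unused.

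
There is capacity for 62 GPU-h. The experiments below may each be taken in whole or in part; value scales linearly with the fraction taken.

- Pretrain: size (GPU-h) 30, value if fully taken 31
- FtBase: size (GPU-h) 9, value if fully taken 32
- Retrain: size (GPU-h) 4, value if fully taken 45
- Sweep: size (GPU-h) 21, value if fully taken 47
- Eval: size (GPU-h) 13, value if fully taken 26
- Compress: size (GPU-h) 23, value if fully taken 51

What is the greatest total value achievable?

185

Sort by value density: Retrain 45/4≈11.2, FtBase 32/9≈3.56, Sweep 47/21≈2.24, Compress 51/23≈2.22, Eval 26/13≈2, Pretrain 31/30≈1.03.
Take all of Retrain (4 GPU-h, value 45) — 58 GPU-h left.
All 9 GPU-h of FtBase fit (value 32) — 49 remain.
Take all of Sweep (21 GPU-h, value 47) — 28 GPU-h left.
Take all of Compress (23 GPU-h, value 51) — 5 GPU-h left.
Fill the last 5 GPU-h with part of Eval: 5/13 of it earns 10.
Total value = 185.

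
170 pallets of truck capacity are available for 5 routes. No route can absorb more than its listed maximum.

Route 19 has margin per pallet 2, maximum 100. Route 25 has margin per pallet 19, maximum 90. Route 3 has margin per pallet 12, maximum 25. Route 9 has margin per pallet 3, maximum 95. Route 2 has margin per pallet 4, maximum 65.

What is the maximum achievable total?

2230

Rank by margin per pallet: Route 25 19 > Route 3 12 > Route 2 4 > Route 9 3 > Route 19 2.
Route 25: +90 to 90 (cap) ; 80 left.
Route 3 takes 25 to reach its cap of 25 ; 55 left.
Only 55 left; Route 2 takes them to reach 55.
Total = 19×90 + 12×25 + 4×55 = 2230.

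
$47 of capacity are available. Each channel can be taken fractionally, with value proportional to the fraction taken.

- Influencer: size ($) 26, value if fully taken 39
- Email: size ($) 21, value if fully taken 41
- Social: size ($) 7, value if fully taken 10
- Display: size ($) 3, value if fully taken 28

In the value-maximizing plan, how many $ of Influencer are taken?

Best value per unit of size first: Display 28/3≈9.33, Email 41/21≈1.95, Influencer 39/26≈1.5, Social 10/7≈1.43.
Take all of Display (3 $, value 28) — 44 $ left.
Take all of Email (21 $, value 41) — 23 $ left.
Only 23 $ remain; take 23/26 of Influencer for value 39×23/26 = 34.5.

23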